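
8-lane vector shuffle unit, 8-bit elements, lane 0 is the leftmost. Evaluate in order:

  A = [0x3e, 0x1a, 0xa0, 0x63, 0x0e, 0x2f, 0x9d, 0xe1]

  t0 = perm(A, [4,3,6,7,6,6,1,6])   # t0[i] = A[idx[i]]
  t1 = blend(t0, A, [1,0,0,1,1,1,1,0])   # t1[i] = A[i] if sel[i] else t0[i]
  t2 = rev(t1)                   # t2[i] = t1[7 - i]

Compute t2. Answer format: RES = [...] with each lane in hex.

t0 = [0x0e, 0x63, 0x9d, 0xe1, 0x9d, 0x9d, 0x1a, 0x9d]
t1 = [0x3e, 0x63, 0x9d, 0x63, 0x0e, 0x2f, 0x9d, 0x9d]
t2 = [0x9d, 0x9d, 0x2f, 0x0e, 0x63, 0x9d, 0x63, 0x3e]

RES = [0x9d, 0x9d, 0x2f, 0x0e, 0x63, 0x9d, 0x63, 0x3e]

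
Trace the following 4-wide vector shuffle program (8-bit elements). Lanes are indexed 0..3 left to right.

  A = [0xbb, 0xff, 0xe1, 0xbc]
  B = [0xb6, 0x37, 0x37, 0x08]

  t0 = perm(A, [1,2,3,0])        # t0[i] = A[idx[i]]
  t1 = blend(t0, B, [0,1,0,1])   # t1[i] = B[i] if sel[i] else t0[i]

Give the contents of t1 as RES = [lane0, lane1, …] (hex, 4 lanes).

  t0: ff e1 bc bb
  t1: ff 37 bc 08

RES = [ 0xff  0x37  0xbc  0x08 ]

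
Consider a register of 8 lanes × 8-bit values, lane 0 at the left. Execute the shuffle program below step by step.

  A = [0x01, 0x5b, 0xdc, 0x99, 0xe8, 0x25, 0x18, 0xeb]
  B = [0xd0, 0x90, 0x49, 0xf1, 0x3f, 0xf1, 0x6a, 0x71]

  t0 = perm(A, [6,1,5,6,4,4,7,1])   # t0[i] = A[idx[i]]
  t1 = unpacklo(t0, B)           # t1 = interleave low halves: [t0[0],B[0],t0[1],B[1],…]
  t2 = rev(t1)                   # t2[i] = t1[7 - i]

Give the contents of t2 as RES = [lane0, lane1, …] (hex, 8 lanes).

→ t0 |18|5b|25|18|e8|e8|eb|5b|
→ t1 |18|d0|5b|90|25|49|18|f1|
→ t2 |f1|18|49|25|90|5b|d0|18|

RES = [ 0xf1  0x18  0x49  0x25  0x90  0x5b  0xd0  0x18 ]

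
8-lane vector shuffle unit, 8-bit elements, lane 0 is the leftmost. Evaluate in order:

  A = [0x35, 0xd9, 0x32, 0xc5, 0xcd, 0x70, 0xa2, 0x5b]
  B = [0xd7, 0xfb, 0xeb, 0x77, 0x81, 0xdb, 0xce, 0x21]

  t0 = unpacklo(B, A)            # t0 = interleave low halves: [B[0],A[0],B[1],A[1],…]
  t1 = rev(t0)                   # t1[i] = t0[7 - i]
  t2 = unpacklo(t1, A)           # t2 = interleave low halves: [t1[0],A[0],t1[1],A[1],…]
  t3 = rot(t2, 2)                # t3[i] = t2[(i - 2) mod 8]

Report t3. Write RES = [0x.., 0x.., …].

t0 = [0xd7, 0x35, 0xfb, 0xd9, 0xeb, 0x32, 0x77, 0xc5]
t1 = [0xc5, 0x77, 0x32, 0xeb, 0xd9, 0xfb, 0x35, 0xd7]
t2 = [0xc5, 0x35, 0x77, 0xd9, 0x32, 0x32, 0xeb, 0xc5]
t3 = [0xeb, 0xc5, 0xc5, 0x35, 0x77, 0xd9, 0x32, 0x32]

RES = [ 0xeb  0xc5  0xc5  0x35  0x77  0xd9  0x32  0x32 ]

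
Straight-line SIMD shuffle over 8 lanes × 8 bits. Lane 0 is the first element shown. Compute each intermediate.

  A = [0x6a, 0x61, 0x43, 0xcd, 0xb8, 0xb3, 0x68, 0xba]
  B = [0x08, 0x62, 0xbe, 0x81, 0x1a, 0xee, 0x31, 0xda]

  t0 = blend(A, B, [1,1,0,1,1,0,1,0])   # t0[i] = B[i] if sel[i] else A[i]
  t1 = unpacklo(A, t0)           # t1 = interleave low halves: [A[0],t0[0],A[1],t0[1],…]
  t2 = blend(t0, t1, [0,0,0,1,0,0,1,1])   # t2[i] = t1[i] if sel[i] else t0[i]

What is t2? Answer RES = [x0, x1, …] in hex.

RES = [ 0x08  0x62  0x43  0x62  0x1a  0xb3  0xcd  0x81 ]

→ t0 |08|62|43|81|1a|b3|31|ba|
→ t1 |6a|08|61|62|43|43|cd|81|
→ t2 |08|62|43|62|1a|b3|cd|81|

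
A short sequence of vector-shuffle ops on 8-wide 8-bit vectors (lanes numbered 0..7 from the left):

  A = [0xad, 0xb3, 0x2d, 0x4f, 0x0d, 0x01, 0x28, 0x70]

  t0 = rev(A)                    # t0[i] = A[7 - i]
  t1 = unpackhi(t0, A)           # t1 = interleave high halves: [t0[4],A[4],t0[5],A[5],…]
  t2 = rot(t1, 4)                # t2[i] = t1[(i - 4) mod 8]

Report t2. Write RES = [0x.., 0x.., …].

  t0: 70 28 01 0d 4f 2d b3 ad
  t1: 4f 0d 2d 01 b3 28 ad 70
  t2: b3 28 ad 70 4f 0d 2d 01

RES = [ 0xb3  0x28  0xad  0x70  0x4f  0x0d  0x2d  0x01 ]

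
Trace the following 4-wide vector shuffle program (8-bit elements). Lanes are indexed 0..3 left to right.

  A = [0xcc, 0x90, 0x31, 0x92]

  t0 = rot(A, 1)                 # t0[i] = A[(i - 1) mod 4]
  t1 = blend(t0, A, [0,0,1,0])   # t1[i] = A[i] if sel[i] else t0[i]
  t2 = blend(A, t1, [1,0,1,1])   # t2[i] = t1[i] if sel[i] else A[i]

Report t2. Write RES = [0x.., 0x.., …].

RES = [ 0x92  0x90  0x31  0x31 ]

t0 = [0x92, 0xcc, 0x90, 0x31]
t1 = [0x92, 0xcc, 0x31, 0x31]
t2 = [0x92, 0x90, 0x31, 0x31]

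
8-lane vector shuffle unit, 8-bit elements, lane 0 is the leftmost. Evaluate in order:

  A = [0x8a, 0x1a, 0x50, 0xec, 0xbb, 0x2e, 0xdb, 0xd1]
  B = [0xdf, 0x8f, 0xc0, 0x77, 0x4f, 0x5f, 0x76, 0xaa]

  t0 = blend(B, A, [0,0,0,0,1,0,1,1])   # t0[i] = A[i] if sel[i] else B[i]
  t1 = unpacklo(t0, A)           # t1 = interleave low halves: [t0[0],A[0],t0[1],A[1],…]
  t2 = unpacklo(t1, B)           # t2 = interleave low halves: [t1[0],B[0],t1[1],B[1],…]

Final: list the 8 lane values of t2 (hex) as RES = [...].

RES = [0xdf, 0xdf, 0x8a, 0x8f, 0x8f, 0xc0, 0x1a, 0x77]

t0 = [0xdf, 0x8f, 0xc0, 0x77, 0xbb, 0x5f, 0xdb, 0xd1]
t1 = [0xdf, 0x8a, 0x8f, 0x1a, 0xc0, 0x50, 0x77, 0xec]
t2 = [0xdf, 0xdf, 0x8a, 0x8f, 0x8f, 0xc0, 0x1a, 0x77]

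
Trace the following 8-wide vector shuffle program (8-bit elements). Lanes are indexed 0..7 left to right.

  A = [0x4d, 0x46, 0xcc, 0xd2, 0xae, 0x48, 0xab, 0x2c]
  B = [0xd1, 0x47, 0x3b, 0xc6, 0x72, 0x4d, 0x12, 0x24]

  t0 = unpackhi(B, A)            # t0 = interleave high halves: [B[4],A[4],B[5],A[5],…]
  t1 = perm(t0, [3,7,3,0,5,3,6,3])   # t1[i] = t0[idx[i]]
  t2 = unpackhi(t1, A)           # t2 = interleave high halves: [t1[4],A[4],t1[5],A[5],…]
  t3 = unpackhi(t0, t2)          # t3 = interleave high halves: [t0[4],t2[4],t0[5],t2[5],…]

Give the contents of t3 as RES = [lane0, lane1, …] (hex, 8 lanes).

  t0: 72 ae 4d 48 12 ab 24 2c
  t1: 48 2c 48 72 ab 48 24 48
  t2: ab ae 48 48 24 ab 48 2c
  t3: 12 24 ab ab 24 48 2c 2c

RES = [0x12, 0x24, 0xab, 0xab, 0x24, 0x48, 0x2c, 0x2c]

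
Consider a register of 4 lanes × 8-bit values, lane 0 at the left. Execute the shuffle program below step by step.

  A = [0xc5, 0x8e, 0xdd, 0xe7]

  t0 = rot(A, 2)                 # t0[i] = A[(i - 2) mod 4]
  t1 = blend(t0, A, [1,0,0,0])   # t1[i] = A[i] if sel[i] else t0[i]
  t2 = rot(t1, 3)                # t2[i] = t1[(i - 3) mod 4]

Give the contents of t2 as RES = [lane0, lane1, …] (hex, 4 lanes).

RES = [0xe7, 0xc5, 0x8e, 0xc5]

  t0: dd e7 c5 8e
  t1: c5 e7 c5 8e
  t2: e7 c5 8e c5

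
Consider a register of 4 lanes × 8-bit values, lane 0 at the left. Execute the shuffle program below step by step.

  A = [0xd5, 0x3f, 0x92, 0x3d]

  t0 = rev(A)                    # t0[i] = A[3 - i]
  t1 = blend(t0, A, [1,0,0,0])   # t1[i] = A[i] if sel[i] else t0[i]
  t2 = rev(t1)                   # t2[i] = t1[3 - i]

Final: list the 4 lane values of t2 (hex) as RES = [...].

RES = [ 0xd5  0x3f  0x92  0xd5 ]

  t0: 3d 92 3f d5
  t1: d5 92 3f d5
  t2: d5 3f 92 d5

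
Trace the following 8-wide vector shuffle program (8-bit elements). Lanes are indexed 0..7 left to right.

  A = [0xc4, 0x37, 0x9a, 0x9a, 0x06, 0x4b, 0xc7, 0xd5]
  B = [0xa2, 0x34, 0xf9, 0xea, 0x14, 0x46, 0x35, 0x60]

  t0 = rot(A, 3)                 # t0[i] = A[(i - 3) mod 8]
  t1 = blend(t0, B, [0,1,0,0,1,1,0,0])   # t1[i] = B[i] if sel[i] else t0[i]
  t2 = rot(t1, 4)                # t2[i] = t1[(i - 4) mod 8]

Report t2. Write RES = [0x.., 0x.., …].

RES = [ 0x14  0x46  0x9a  0x06  0x4b  0x34  0xd5  0xc4 ]

  t0: 4b c7 d5 c4 37 9a 9a 06
  t1: 4b 34 d5 c4 14 46 9a 06
  t2: 14 46 9a 06 4b 34 d5 c4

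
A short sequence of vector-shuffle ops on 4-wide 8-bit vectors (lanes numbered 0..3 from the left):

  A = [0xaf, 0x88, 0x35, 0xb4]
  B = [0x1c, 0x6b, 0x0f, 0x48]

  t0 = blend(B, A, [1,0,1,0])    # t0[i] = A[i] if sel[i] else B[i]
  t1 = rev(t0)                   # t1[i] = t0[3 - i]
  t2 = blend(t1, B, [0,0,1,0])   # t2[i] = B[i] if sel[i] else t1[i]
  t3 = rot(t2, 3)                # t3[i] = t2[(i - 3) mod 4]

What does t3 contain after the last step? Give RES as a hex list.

t0 = [0xaf, 0x6b, 0x35, 0x48]
t1 = [0x48, 0x35, 0x6b, 0xaf]
t2 = [0x48, 0x35, 0x0f, 0xaf]
t3 = [0x35, 0x0f, 0xaf, 0x48]

RES = [0x35, 0x0f, 0xaf, 0x48]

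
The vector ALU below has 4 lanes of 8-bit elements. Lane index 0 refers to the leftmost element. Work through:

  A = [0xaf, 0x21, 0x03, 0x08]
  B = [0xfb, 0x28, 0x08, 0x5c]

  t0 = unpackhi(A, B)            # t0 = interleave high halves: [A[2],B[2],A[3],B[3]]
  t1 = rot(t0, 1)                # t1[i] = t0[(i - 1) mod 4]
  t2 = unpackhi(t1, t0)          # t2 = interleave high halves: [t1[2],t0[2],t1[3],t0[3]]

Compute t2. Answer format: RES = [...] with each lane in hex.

t0 = [0x03, 0x08, 0x08, 0x5c]
t1 = [0x5c, 0x03, 0x08, 0x08]
t2 = [0x08, 0x08, 0x08, 0x5c]

RES = [ 0x08  0x08  0x08  0x5c ]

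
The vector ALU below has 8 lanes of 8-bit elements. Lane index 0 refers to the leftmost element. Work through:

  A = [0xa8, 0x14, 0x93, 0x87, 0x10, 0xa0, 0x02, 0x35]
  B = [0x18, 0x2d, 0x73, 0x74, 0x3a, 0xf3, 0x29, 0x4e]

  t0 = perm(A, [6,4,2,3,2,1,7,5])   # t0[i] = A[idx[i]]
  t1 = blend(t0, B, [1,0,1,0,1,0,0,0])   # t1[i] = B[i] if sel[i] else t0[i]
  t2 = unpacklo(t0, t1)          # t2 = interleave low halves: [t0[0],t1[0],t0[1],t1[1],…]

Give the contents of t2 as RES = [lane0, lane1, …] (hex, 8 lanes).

t0 = [0x02, 0x10, 0x93, 0x87, 0x93, 0x14, 0x35, 0xa0]
t1 = [0x18, 0x10, 0x73, 0x87, 0x3a, 0x14, 0x35, 0xa0]
t2 = [0x02, 0x18, 0x10, 0x10, 0x93, 0x73, 0x87, 0x87]

RES = [0x02, 0x18, 0x10, 0x10, 0x93, 0x73, 0x87, 0x87]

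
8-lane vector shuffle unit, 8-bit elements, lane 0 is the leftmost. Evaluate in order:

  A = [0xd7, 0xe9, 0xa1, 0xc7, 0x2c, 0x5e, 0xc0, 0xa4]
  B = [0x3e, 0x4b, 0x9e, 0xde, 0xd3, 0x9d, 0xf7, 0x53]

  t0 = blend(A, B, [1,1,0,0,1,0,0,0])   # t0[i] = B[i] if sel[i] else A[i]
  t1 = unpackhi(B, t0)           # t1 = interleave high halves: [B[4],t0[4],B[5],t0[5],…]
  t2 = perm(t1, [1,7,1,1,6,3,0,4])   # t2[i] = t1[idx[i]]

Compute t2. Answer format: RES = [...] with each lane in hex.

RES = [0xd3, 0xa4, 0xd3, 0xd3, 0x53, 0x5e, 0xd3, 0xf7]

  t0: 3e 4b a1 c7 d3 5e c0 a4
  t1: d3 d3 9d 5e f7 c0 53 a4
  t2: d3 a4 d3 d3 53 5e d3 f7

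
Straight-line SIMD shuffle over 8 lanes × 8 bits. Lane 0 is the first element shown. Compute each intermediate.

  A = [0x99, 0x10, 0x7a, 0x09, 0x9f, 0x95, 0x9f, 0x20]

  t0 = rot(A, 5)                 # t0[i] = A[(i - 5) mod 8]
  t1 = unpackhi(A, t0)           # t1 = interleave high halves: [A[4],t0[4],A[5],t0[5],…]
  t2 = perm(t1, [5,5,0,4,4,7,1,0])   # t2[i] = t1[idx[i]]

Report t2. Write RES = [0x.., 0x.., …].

RES = [0x10, 0x10, 0x9f, 0x9f, 0x9f, 0x7a, 0x20, 0x9f]

t0 = [0x09, 0x9f, 0x95, 0x9f, 0x20, 0x99, 0x10, 0x7a]
t1 = [0x9f, 0x20, 0x95, 0x99, 0x9f, 0x10, 0x20, 0x7a]
t2 = [0x10, 0x10, 0x9f, 0x9f, 0x9f, 0x7a, 0x20, 0x9f]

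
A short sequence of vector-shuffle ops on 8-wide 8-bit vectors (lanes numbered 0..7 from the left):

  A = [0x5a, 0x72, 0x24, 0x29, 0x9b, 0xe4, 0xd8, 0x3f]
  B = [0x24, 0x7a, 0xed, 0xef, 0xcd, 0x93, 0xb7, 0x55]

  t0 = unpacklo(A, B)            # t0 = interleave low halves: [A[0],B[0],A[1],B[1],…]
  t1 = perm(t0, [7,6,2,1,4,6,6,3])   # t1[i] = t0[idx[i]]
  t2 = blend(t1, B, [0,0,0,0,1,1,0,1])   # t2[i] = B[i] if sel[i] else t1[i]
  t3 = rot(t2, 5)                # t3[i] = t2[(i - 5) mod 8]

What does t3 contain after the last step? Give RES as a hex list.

RES = [0x24, 0xcd, 0x93, 0x29, 0x55, 0xef, 0x29, 0x72]

t0 = [0x5a, 0x24, 0x72, 0x7a, 0x24, 0xed, 0x29, 0xef]
t1 = [0xef, 0x29, 0x72, 0x24, 0x24, 0x29, 0x29, 0x7a]
t2 = [0xef, 0x29, 0x72, 0x24, 0xcd, 0x93, 0x29, 0x55]
t3 = [0x24, 0xcd, 0x93, 0x29, 0x55, 0xef, 0x29, 0x72]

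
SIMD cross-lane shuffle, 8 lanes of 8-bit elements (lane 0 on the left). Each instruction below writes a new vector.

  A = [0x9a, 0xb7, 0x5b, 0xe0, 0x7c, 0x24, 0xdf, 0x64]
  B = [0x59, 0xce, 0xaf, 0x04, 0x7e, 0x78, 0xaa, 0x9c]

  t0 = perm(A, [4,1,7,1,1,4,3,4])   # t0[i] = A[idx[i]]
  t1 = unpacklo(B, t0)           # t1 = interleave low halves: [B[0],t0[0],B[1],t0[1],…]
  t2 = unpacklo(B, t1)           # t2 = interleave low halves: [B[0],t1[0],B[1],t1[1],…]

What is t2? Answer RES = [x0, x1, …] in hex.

t0 = [0x7c, 0xb7, 0x64, 0xb7, 0xb7, 0x7c, 0xe0, 0x7c]
t1 = [0x59, 0x7c, 0xce, 0xb7, 0xaf, 0x64, 0x04, 0xb7]
t2 = [0x59, 0x59, 0xce, 0x7c, 0xaf, 0xce, 0x04, 0xb7]

RES = [0x59, 0x59, 0xce, 0x7c, 0xaf, 0xce, 0x04, 0xb7]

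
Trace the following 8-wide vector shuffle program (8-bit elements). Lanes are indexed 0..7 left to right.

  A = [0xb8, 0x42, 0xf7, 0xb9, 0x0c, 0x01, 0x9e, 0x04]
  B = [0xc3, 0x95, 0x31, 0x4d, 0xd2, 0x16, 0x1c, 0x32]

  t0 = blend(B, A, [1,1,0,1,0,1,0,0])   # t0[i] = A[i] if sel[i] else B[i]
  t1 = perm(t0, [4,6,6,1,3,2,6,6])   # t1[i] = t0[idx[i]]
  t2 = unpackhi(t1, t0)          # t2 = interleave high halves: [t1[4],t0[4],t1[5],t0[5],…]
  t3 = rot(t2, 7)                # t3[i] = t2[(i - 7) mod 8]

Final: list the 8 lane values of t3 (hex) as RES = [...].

RES = [ 0xd2  0x31  0x01  0x1c  0x1c  0x1c  0x32  0xb9 ]

t0 = [0xb8, 0x42, 0x31, 0xb9, 0xd2, 0x01, 0x1c, 0x32]
t1 = [0xd2, 0x1c, 0x1c, 0x42, 0xb9, 0x31, 0x1c, 0x1c]
t2 = [0xb9, 0xd2, 0x31, 0x01, 0x1c, 0x1c, 0x1c, 0x32]
t3 = [0xd2, 0x31, 0x01, 0x1c, 0x1c, 0x1c, 0x32, 0xb9]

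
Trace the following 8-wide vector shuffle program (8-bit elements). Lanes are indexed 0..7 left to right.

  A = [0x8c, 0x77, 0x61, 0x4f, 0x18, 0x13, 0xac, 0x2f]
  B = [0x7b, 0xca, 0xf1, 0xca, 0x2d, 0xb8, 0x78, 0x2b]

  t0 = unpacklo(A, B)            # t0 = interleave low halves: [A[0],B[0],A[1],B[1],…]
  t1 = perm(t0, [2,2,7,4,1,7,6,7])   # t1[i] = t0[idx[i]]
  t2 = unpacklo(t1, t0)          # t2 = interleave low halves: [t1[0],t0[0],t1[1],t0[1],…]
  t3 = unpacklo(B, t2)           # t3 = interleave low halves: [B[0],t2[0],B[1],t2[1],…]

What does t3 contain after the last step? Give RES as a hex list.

RES = [0x7b, 0x77, 0xca, 0x8c, 0xf1, 0x77, 0xca, 0x7b]

→ t0 |8c|7b|77|ca|61|f1|4f|ca|
→ t1 |77|77|ca|61|7b|ca|4f|ca|
→ t2 |77|8c|77|7b|ca|77|61|ca|
→ t3 |7b|77|ca|8c|f1|77|ca|7b|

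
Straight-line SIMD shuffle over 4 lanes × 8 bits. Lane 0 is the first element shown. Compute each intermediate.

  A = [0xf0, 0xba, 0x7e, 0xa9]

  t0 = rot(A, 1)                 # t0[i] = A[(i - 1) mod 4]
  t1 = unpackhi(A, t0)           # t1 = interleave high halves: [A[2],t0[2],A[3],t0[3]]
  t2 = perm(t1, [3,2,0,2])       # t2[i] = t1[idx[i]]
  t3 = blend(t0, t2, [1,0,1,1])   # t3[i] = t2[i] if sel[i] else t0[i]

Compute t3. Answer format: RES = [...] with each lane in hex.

  t0: a9 f0 ba 7e
  t1: 7e ba a9 7e
  t2: 7e a9 7e a9
  t3: 7e f0 7e a9

RES = [0x7e, 0xf0, 0x7e, 0xa9]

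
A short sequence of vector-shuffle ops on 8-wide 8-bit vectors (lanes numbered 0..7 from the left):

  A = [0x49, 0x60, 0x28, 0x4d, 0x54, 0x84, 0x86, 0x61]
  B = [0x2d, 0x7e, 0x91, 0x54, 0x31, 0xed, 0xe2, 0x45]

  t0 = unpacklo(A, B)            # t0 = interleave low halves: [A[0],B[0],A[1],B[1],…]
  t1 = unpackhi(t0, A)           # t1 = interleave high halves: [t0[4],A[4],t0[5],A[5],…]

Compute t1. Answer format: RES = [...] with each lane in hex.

t0 = [0x49, 0x2d, 0x60, 0x7e, 0x28, 0x91, 0x4d, 0x54]
t1 = [0x28, 0x54, 0x91, 0x84, 0x4d, 0x86, 0x54, 0x61]

RES = [ 0x28  0x54  0x91  0x84  0x4d  0x86  0x54  0x61 ]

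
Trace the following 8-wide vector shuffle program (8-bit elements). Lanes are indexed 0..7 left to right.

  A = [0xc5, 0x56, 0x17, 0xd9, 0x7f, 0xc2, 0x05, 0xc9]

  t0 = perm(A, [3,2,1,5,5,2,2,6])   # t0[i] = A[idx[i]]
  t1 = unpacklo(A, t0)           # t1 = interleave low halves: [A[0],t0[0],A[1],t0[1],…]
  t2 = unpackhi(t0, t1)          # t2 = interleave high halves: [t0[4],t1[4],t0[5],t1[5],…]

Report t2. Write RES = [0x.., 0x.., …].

t0 = [0xd9, 0x17, 0x56, 0xc2, 0xc2, 0x17, 0x17, 0x05]
t1 = [0xc5, 0xd9, 0x56, 0x17, 0x17, 0x56, 0xd9, 0xc2]
t2 = [0xc2, 0x17, 0x17, 0x56, 0x17, 0xd9, 0x05, 0xc2]

RES = [0xc2, 0x17, 0x17, 0x56, 0x17, 0xd9, 0x05, 0xc2]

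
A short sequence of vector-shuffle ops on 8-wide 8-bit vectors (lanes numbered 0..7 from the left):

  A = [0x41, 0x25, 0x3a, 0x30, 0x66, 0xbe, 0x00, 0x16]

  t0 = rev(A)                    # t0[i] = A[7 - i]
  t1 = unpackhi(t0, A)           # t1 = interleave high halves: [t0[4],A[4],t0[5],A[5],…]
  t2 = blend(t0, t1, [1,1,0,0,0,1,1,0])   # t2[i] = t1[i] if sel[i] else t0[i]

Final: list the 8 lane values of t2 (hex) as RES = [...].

t0 = [0x16, 0x00, 0xbe, 0x66, 0x30, 0x3a, 0x25, 0x41]
t1 = [0x30, 0x66, 0x3a, 0xbe, 0x25, 0x00, 0x41, 0x16]
t2 = [0x30, 0x66, 0xbe, 0x66, 0x30, 0x00, 0x41, 0x41]

RES = [0x30, 0x66, 0xbe, 0x66, 0x30, 0x00, 0x41, 0x41]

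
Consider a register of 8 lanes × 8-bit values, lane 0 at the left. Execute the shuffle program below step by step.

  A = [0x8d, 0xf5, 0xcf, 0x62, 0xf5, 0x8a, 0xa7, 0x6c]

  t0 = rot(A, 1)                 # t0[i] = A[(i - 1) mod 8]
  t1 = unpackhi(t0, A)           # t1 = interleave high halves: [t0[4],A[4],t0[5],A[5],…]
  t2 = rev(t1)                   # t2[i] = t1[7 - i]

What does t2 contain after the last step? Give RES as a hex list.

RES = [0x6c, 0xa7, 0xa7, 0x8a, 0x8a, 0xf5, 0xf5, 0x62]

→ t0 |6c|8d|f5|cf|62|f5|8a|a7|
→ t1 |62|f5|f5|8a|8a|a7|a7|6c|
→ t2 |6c|a7|a7|8a|8a|f5|f5|62|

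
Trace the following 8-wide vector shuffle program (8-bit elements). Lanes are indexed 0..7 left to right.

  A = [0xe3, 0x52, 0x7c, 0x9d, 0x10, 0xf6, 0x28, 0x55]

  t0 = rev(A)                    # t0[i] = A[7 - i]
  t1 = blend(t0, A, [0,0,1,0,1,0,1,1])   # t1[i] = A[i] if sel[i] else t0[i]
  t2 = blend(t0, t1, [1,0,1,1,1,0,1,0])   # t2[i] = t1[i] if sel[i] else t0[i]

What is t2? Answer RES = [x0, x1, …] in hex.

  t0: 55 28 f6 10 9d 7c 52 e3
  t1: 55 28 7c 10 10 7c 28 55
  t2: 55 28 7c 10 10 7c 28 e3

RES = [ 0x55  0x28  0x7c  0x10  0x10  0x7c  0x28  0xe3 ]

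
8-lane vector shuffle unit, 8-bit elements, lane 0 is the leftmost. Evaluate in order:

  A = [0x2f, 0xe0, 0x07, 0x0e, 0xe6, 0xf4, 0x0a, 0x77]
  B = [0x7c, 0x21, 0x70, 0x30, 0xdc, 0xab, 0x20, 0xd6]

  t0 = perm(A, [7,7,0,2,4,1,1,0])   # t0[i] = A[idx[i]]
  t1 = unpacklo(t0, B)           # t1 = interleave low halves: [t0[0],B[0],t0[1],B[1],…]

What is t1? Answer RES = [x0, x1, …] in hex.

t0 = [0x77, 0x77, 0x2f, 0x07, 0xe6, 0xe0, 0xe0, 0x2f]
t1 = [0x77, 0x7c, 0x77, 0x21, 0x2f, 0x70, 0x07, 0x30]

RES = [ 0x77  0x7c  0x77  0x21  0x2f  0x70  0x07  0x30 ]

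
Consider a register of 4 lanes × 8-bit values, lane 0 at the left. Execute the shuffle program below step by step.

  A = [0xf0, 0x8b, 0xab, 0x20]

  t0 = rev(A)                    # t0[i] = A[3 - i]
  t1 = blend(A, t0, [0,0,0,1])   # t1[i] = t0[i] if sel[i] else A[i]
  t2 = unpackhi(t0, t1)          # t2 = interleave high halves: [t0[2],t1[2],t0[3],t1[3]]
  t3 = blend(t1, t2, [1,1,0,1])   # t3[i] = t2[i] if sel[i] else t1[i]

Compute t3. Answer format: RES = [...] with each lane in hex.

t0 = [0x20, 0xab, 0x8b, 0xf0]
t1 = [0xf0, 0x8b, 0xab, 0xf0]
t2 = [0x8b, 0xab, 0xf0, 0xf0]
t3 = [0x8b, 0xab, 0xab, 0xf0]

RES = [ 0x8b  0xab  0xab  0xf0 ]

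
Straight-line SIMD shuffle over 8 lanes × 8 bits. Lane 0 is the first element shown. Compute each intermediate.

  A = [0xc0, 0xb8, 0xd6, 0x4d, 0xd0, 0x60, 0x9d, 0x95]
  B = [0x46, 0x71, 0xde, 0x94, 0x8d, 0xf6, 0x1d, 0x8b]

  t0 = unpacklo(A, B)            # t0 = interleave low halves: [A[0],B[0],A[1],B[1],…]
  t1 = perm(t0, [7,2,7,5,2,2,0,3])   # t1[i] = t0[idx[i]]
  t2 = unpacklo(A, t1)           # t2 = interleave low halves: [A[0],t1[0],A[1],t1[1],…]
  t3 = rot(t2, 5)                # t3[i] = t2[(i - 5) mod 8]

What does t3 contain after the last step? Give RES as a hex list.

  t0: c0 46 b8 71 d6 de 4d 94
  t1: 94 b8 94 de b8 b8 c0 71
  t2: c0 94 b8 b8 d6 94 4d de
  t3: b8 d6 94 4d de c0 94 b8

RES = [0xb8, 0xd6, 0x94, 0x4d, 0xde, 0xc0, 0x94, 0xb8]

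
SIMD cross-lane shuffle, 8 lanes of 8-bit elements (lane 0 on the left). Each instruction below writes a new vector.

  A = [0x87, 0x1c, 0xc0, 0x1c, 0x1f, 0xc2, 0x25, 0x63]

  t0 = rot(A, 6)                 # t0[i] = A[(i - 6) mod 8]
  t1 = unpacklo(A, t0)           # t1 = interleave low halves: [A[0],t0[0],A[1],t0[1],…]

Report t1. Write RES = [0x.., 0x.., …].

  t0: c0 1c 1f c2 25 63 87 1c
  t1: 87 c0 1c 1c c0 1f 1c c2

RES = [ 0x87  0xc0  0x1c  0x1c  0xc0  0x1f  0x1c  0xc2 ]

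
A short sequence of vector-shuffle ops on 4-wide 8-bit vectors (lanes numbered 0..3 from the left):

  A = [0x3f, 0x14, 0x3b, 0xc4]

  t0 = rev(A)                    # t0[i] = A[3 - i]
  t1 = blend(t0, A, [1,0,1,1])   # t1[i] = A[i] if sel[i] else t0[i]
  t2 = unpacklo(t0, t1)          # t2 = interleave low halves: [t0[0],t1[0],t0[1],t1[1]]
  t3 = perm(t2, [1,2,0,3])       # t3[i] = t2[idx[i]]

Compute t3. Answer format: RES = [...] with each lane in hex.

t0 = [0xc4, 0x3b, 0x14, 0x3f]
t1 = [0x3f, 0x3b, 0x3b, 0xc4]
t2 = [0xc4, 0x3f, 0x3b, 0x3b]
t3 = [0x3f, 0x3b, 0xc4, 0x3b]

RES = [ 0x3f  0x3b  0xc4  0x3b ]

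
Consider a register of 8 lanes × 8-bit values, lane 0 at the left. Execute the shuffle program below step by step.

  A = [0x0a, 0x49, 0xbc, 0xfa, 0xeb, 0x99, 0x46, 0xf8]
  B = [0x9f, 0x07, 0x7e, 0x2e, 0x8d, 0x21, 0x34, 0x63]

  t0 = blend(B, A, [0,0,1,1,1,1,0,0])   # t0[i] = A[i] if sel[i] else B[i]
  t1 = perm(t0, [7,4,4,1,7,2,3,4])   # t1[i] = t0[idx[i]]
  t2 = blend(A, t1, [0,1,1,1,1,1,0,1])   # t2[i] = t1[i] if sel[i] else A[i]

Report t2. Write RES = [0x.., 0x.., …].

  t0: 9f 07 bc fa eb 99 34 63
  t1: 63 eb eb 07 63 bc fa eb
  t2: 0a eb eb 07 63 bc 46 eb

RES = [ 0x0a  0xeb  0xeb  0x07  0x63  0xbc  0x46  0xeb ]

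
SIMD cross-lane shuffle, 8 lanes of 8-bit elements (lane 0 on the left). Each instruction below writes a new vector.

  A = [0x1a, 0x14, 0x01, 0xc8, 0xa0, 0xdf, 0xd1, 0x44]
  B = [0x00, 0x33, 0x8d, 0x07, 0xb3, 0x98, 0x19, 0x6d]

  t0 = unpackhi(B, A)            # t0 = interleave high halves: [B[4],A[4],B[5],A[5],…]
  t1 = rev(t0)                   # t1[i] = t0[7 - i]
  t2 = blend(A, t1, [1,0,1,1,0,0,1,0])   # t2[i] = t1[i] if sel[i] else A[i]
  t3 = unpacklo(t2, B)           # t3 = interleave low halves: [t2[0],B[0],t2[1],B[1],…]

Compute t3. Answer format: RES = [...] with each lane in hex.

RES = [0x44, 0x00, 0x14, 0x33, 0xd1, 0x8d, 0x19, 0x07]

→ t0 |b3|a0|98|df|19|d1|6d|44|
→ t1 |44|6d|d1|19|df|98|a0|b3|
→ t2 |44|14|d1|19|a0|df|a0|44|
→ t3 |44|00|14|33|d1|8d|19|07|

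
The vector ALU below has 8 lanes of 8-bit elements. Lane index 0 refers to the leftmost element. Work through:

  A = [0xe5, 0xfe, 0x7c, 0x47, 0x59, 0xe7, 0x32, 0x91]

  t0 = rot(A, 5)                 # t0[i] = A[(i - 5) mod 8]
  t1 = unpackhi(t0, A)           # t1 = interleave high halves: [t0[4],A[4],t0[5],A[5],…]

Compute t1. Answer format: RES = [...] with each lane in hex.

RES = [ 0x91  0x59  0xe5  0xe7  0xfe  0x32  0x7c  0x91 ]

→ t0 |47|59|e7|32|91|e5|fe|7c|
→ t1 |91|59|e5|e7|fe|32|7c|91|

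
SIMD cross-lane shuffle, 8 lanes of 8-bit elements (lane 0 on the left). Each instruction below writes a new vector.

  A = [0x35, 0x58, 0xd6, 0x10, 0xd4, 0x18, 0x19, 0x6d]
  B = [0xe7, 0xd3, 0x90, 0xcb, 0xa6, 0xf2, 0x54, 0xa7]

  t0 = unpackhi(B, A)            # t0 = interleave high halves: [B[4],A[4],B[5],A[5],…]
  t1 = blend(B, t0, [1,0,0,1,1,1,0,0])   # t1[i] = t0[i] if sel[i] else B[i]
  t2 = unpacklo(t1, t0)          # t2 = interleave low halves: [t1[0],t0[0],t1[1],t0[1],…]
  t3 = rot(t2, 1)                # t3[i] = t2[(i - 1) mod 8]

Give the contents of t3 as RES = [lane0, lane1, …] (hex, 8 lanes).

  t0: a6 d4 f2 18 54 19 a7 6d
  t1: a6 d3 90 18 54 19 54 a7
  t2: a6 a6 d3 d4 90 f2 18 18
  t3: 18 a6 a6 d3 d4 90 f2 18

RES = [ 0x18  0xa6  0xa6  0xd3  0xd4  0x90  0xf2  0x18 ]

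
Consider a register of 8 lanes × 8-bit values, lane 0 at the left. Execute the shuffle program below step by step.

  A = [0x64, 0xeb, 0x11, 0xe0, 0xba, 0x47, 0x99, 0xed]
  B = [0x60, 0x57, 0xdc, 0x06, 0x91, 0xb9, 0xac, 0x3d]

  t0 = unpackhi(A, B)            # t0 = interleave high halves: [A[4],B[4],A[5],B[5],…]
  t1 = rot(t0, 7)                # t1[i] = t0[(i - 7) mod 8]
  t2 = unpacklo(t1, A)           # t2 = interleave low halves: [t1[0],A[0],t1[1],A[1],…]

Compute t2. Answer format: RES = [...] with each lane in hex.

→ t0 |ba|91|47|b9|99|ac|ed|3d|
→ t1 |91|47|b9|99|ac|ed|3d|ba|
→ t2 |91|64|47|eb|b9|11|99|e0|

RES = [ 0x91  0x64  0x47  0xeb  0xb9  0x11  0x99  0xe0 ]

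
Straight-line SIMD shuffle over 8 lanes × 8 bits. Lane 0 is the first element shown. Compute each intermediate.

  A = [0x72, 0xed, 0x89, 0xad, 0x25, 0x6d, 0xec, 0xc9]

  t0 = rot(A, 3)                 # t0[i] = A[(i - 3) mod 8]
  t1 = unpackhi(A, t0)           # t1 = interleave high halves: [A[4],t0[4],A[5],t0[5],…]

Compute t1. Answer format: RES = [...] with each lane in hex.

→ t0 |6d|ec|c9|72|ed|89|ad|25|
→ t1 |25|ed|6d|89|ec|ad|c9|25|

RES = [ 0x25  0xed  0x6d  0x89  0xec  0xad  0xc9  0x25 ]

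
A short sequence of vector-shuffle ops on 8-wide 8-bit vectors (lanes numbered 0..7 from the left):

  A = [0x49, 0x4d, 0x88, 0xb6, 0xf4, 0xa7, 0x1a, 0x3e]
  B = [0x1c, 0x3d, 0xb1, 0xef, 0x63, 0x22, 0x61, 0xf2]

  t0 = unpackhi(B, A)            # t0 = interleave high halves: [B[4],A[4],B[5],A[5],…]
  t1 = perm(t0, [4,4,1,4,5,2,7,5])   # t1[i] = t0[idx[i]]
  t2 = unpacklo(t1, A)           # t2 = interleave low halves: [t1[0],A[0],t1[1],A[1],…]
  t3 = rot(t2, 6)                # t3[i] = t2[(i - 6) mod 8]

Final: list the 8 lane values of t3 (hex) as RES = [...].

  t0: 63 f4 22 a7 61 1a f2 3e
  t1: 61 61 f4 61 1a 22 3e 1a
  t2: 61 49 61 4d f4 88 61 b6
  t3: 61 4d f4 88 61 b6 61 49

RES = [0x61, 0x4d, 0xf4, 0x88, 0x61, 0xb6, 0x61, 0x49]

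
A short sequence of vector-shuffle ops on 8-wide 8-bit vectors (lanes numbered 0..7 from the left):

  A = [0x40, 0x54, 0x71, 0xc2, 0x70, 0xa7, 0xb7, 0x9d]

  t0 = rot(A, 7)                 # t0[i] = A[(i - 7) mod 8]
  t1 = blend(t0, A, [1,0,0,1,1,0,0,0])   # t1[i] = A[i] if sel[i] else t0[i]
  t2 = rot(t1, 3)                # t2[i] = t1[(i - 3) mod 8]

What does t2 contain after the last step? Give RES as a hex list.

t0 = [0x54, 0x71, 0xc2, 0x70, 0xa7, 0xb7, 0x9d, 0x40]
t1 = [0x40, 0x71, 0xc2, 0xc2, 0x70, 0xb7, 0x9d, 0x40]
t2 = [0xb7, 0x9d, 0x40, 0x40, 0x71, 0xc2, 0xc2, 0x70]

RES = [0xb7, 0x9d, 0x40, 0x40, 0x71, 0xc2, 0xc2, 0x70]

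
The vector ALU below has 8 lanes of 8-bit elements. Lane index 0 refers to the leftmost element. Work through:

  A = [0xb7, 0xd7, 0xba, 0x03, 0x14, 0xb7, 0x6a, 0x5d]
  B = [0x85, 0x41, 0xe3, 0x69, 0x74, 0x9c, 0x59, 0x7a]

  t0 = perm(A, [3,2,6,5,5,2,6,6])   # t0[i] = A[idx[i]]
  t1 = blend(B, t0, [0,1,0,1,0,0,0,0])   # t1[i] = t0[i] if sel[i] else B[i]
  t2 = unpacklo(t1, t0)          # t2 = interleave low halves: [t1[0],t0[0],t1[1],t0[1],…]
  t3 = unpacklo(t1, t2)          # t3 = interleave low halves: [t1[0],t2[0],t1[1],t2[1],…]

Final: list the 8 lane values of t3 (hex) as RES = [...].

  t0: 03 ba 6a b7 b7 ba 6a 6a
  t1: 85 ba e3 b7 74 9c 59 7a
  t2: 85 03 ba ba e3 6a b7 b7
  t3: 85 85 ba 03 e3 ba b7 ba

RES = [0x85, 0x85, 0xba, 0x03, 0xe3, 0xba, 0xb7, 0xba]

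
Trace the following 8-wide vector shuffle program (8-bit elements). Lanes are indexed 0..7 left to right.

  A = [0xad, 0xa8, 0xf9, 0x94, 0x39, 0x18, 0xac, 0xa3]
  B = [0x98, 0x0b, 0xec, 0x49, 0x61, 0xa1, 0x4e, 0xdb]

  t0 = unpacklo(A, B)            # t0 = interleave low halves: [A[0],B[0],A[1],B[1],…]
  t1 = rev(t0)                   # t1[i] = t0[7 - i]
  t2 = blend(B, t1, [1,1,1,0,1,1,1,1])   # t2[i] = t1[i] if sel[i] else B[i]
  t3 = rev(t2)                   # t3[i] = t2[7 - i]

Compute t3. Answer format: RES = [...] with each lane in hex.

RES = [ 0xad  0x98  0xa8  0x0b  0x49  0xec  0x94  0x49 ]

t0 = [0xad, 0x98, 0xa8, 0x0b, 0xf9, 0xec, 0x94, 0x49]
t1 = [0x49, 0x94, 0xec, 0xf9, 0x0b, 0xa8, 0x98, 0xad]
t2 = [0x49, 0x94, 0xec, 0x49, 0x0b, 0xa8, 0x98, 0xad]
t3 = [0xad, 0x98, 0xa8, 0x0b, 0x49, 0xec, 0x94, 0x49]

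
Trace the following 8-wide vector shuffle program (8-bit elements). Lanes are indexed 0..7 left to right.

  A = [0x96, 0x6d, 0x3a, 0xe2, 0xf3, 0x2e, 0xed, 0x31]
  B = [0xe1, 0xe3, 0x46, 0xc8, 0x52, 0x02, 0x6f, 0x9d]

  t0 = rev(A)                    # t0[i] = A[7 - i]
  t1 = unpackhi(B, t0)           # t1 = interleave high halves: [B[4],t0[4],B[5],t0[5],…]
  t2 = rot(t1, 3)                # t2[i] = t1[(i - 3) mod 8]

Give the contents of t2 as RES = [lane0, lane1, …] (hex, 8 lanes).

RES = [ 0x6d  0x9d  0x96  0x52  0xe2  0x02  0x3a  0x6f ]

t0 = [0x31, 0xed, 0x2e, 0xf3, 0xe2, 0x3a, 0x6d, 0x96]
t1 = [0x52, 0xe2, 0x02, 0x3a, 0x6f, 0x6d, 0x9d, 0x96]
t2 = [0x6d, 0x9d, 0x96, 0x52, 0xe2, 0x02, 0x3a, 0x6f]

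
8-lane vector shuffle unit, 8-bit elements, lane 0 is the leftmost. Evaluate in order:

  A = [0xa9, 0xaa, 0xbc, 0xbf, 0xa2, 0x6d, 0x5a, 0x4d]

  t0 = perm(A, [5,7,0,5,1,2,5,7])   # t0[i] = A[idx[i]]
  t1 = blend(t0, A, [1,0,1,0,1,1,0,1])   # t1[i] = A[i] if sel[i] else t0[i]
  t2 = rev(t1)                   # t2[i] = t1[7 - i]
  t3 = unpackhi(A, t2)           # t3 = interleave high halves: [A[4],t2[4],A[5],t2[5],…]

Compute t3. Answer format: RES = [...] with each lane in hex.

RES = [0xa2, 0x6d, 0x6d, 0xbc, 0x5a, 0x4d, 0x4d, 0xa9]

→ t0 |6d|4d|a9|6d|aa|bc|6d|4d|
→ t1 |a9|4d|bc|6d|a2|6d|6d|4d|
→ t2 |4d|6d|6d|a2|6d|bc|4d|a9|
→ t3 |a2|6d|6d|bc|5a|4d|4d|a9|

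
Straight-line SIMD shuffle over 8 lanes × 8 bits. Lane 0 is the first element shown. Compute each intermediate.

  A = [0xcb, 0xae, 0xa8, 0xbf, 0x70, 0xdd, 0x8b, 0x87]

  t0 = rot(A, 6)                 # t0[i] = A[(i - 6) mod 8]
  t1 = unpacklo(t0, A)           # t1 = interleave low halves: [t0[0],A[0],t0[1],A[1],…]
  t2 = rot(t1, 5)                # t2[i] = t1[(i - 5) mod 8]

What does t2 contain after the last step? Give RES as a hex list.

t0 = [0xa8, 0xbf, 0x70, 0xdd, 0x8b, 0x87, 0xcb, 0xae]
t1 = [0xa8, 0xcb, 0xbf, 0xae, 0x70, 0xa8, 0xdd, 0xbf]
t2 = [0xae, 0x70, 0xa8, 0xdd, 0xbf, 0xa8, 0xcb, 0xbf]

RES = [ 0xae  0x70  0xa8  0xdd  0xbf  0xa8  0xcb  0xbf ]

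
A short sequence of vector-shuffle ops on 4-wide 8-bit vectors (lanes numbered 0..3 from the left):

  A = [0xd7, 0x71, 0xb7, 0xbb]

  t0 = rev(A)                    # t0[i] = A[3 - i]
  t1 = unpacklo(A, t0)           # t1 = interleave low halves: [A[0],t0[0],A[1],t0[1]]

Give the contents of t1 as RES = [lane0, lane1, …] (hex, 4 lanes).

  t0: bb b7 71 d7
  t1: d7 bb 71 b7

RES = [0xd7, 0xbb, 0x71, 0xb7]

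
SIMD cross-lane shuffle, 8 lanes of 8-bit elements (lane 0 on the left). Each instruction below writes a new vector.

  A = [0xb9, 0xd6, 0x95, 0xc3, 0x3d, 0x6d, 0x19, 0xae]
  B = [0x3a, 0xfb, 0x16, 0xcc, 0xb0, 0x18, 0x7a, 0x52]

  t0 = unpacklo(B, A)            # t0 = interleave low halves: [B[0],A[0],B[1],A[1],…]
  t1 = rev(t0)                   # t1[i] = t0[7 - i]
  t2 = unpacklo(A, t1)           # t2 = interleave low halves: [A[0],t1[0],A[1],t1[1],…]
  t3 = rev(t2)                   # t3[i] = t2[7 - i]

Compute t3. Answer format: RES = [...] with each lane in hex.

RES = [ 0x16  0xc3  0x95  0x95  0xcc  0xd6  0xc3  0xb9 ]

→ t0 |3a|b9|fb|d6|16|95|cc|c3|
→ t1 |c3|cc|95|16|d6|fb|b9|3a|
→ t2 |b9|c3|d6|cc|95|95|c3|16|
→ t3 |16|c3|95|95|cc|d6|c3|b9|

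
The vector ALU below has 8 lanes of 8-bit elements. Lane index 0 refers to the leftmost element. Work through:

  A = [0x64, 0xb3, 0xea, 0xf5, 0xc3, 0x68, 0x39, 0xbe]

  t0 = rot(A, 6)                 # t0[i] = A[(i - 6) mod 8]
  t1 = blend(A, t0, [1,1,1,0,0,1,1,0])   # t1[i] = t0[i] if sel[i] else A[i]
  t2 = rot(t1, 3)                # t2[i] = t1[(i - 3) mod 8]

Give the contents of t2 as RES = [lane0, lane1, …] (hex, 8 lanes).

RES = [ 0xbe  0x64  0xbe  0xea  0xf5  0xc3  0xf5  0xc3 ]

→ t0 |ea|f5|c3|68|39|be|64|b3|
→ t1 |ea|f5|c3|f5|c3|be|64|be|
→ t2 |be|64|be|ea|f5|c3|f5|c3|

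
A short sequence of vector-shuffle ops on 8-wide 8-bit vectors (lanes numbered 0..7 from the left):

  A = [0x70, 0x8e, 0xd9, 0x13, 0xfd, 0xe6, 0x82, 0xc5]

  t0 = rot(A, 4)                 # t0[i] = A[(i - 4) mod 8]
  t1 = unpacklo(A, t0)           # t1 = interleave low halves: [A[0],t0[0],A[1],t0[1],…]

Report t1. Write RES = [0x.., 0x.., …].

RES = [0x70, 0xfd, 0x8e, 0xe6, 0xd9, 0x82, 0x13, 0xc5]

t0 = [0xfd, 0xe6, 0x82, 0xc5, 0x70, 0x8e, 0xd9, 0x13]
t1 = [0x70, 0xfd, 0x8e, 0xe6, 0xd9, 0x82, 0x13, 0xc5]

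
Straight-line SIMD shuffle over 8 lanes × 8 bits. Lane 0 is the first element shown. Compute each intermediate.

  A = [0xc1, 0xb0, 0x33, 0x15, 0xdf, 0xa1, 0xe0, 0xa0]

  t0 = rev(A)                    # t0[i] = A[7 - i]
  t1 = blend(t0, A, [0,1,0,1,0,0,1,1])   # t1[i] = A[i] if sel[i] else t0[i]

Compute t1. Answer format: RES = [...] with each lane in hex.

  t0: a0 e0 a1 df 15 33 b0 c1
  t1: a0 b0 a1 15 15 33 e0 a0

RES = [0xa0, 0xb0, 0xa1, 0x15, 0x15, 0x33, 0xe0, 0xa0]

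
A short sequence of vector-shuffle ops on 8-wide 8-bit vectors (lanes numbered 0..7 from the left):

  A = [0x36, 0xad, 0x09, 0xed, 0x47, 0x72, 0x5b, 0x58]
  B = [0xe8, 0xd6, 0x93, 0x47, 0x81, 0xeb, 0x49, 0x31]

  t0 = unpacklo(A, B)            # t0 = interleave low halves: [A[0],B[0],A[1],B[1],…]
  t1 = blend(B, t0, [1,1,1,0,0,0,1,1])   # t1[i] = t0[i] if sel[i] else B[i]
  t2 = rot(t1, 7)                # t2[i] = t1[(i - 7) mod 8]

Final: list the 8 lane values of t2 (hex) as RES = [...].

  t0: 36 e8 ad d6 09 93 ed 47
  t1: 36 e8 ad 47 81 eb ed 47
  t2: e8 ad 47 81 eb ed 47 36

RES = [0xe8, 0xad, 0x47, 0x81, 0xeb, 0xed, 0x47, 0x36]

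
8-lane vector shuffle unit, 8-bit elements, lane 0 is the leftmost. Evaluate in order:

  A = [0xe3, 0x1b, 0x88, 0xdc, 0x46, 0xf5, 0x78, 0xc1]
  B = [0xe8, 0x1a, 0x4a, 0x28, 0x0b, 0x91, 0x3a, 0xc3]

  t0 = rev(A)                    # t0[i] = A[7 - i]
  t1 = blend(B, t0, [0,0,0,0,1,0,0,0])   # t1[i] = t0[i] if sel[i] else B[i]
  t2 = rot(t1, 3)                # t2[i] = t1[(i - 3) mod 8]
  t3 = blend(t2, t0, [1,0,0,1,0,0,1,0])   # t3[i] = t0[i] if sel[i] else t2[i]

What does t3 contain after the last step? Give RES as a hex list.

RES = [ 0xc1  0x3a  0xc3  0x46  0x1a  0x4a  0x1b  0xdc ]

→ t0 |c1|78|f5|46|dc|88|1b|e3|
→ t1 |e8|1a|4a|28|dc|91|3a|c3|
→ t2 |91|3a|c3|e8|1a|4a|28|dc|
→ t3 |c1|3a|c3|46|1a|4a|1b|dc|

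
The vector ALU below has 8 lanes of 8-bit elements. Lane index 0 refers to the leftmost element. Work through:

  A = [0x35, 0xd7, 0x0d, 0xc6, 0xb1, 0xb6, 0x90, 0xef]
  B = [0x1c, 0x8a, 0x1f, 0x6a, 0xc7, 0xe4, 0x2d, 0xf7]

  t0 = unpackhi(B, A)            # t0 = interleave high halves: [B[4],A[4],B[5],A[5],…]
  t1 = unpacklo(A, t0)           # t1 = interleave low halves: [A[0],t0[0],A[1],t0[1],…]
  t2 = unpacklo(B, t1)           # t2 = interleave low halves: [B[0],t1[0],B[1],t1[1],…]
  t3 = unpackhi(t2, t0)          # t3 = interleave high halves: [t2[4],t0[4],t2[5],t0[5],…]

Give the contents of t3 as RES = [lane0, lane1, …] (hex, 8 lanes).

RES = [ 0x1f  0x2d  0xd7  0x90  0x6a  0xf7  0xb1  0xef ]

→ t0 |c7|b1|e4|b6|2d|90|f7|ef|
→ t1 |35|c7|d7|b1|0d|e4|c6|b6|
→ t2 |1c|35|8a|c7|1f|d7|6a|b1|
→ t3 |1f|2d|d7|90|6a|f7|b1|ef|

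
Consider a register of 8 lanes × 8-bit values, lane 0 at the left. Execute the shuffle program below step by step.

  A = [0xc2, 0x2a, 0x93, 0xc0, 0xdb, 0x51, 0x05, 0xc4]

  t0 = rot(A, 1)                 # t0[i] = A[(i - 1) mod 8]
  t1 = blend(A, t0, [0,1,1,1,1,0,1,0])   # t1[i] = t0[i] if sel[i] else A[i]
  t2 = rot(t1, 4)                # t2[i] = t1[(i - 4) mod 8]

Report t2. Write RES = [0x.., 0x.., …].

t0 = [0xc4, 0xc2, 0x2a, 0x93, 0xc0, 0xdb, 0x51, 0x05]
t1 = [0xc2, 0xc2, 0x2a, 0x93, 0xc0, 0x51, 0x51, 0xc4]
t2 = [0xc0, 0x51, 0x51, 0xc4, 0xc2, 0xc2, 0x2a, 0x93]

RES = [0xc0, 0x51, 0x51, 0xc4, 0xc2, 0xc2, 0x2a, 0x93]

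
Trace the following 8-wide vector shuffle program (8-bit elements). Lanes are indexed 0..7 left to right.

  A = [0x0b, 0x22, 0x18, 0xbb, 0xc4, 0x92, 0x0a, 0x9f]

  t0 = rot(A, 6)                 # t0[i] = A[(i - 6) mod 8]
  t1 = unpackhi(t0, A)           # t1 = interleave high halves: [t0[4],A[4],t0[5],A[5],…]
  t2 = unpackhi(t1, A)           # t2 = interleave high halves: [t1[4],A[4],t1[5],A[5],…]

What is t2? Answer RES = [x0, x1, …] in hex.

RES = [ 0x0b  0xc4  0x0a  0x92  0x22  0x0a  0x9f  0x9f ]

  t0: 18 bb c4 92 0a 9f 0b 22
  t1: 0a c4 9f 92 0b 0a 22 9f
  t2: 0b c4 0a 92 22 0a 9f 9f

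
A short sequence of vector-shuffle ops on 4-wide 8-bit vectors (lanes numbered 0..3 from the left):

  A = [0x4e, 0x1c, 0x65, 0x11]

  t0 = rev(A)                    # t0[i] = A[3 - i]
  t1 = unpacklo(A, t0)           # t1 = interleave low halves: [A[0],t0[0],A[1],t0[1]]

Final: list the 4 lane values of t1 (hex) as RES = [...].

RES = [ 0x4e  0x11  0x1c  0x65 ]

→ t0 |11|65|1c|4e|
→ t1 |4e|11|1c|65|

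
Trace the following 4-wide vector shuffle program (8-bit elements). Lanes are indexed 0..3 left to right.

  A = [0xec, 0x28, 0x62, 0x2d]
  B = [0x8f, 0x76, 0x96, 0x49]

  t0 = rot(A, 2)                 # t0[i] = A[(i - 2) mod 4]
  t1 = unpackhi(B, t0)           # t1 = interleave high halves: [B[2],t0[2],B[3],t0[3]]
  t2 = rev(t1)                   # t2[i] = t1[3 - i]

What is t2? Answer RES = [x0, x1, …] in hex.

RES = [ 0x28  0x49  0xec  0x96 ]

→ t0 |62|2d|ec|28|
→ t1 |96|ec|49|28|
→ t2 |28|49|ec|96|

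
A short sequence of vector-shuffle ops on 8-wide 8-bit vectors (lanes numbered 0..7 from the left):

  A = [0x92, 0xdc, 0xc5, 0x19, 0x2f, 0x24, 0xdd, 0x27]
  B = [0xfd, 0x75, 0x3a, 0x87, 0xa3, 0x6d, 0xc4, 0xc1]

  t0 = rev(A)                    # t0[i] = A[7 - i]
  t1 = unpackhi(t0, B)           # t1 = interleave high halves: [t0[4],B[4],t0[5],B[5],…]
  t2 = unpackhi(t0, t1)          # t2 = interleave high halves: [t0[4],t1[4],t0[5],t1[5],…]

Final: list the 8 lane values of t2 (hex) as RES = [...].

→ t0 |27|dd|24|2f|19|c5|dc|92|
→ t1 |19|a3|c5|6d|dc|c4|92|c1|
→ t2 |19|dc|c5|c4|dc|92|92|c1|

RES = [ 0x19  0xdc  0xc5  0xc4  0xdc  0x92  0x92  0xc1 ]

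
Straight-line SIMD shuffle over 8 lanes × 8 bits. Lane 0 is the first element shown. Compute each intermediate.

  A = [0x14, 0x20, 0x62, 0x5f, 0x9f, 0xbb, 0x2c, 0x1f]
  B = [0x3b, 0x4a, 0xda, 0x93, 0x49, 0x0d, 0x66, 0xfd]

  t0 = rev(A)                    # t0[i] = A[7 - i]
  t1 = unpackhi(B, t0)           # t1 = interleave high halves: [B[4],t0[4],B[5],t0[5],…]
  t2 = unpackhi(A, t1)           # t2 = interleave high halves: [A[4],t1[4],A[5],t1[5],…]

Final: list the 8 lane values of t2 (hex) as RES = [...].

RES = [0x9f, 0x66, 0xbb, 0x20, 0x2c, 0xfd, 0x1f, 0x14]

t0 = [0x1f, 0x2c, 0xbb, 0x9f, 0x5f, 0x62, 0x20, 0x14]
t1 = [0x49, 0x5f, 0x0d, 0x62, 0x66, 0x20, 0xfd, 0x14]
t2 = [0x9f, 0x66, 0xbb, 0x20, 0x2c, 0xfd, 0x1f, 0x14]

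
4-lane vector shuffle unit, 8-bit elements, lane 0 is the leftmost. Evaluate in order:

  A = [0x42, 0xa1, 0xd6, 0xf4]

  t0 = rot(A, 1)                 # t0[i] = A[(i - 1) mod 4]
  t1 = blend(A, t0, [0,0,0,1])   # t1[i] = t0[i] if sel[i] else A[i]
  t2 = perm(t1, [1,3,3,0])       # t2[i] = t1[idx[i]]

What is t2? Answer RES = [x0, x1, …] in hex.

RES = [ 0xa1  0xd6  0xd6  0x42 ]

→ t0 |f4|42|a1|d6|
→ t1 |42|a1|d6|d6|
→ t2 |a1|d6|d6|42|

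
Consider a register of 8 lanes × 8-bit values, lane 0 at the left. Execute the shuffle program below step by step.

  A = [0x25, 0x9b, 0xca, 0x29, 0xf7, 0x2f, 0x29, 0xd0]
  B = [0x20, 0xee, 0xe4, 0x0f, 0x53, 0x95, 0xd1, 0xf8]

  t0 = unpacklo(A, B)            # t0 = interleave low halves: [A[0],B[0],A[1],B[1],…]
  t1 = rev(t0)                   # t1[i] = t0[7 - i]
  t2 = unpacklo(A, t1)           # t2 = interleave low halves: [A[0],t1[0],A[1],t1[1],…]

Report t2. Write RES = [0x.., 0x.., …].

RES = [0x25, 0x0f, 0x9b, 0x29, 0xca, 0xe4, 0x29, 0xca]

  t0: 25 20 9b ee ca e4 29 0f
  t1: 0f 29 e4 ca ee 9b 20 25
  t2: 25 0f 9b 29 ca e4 29 ca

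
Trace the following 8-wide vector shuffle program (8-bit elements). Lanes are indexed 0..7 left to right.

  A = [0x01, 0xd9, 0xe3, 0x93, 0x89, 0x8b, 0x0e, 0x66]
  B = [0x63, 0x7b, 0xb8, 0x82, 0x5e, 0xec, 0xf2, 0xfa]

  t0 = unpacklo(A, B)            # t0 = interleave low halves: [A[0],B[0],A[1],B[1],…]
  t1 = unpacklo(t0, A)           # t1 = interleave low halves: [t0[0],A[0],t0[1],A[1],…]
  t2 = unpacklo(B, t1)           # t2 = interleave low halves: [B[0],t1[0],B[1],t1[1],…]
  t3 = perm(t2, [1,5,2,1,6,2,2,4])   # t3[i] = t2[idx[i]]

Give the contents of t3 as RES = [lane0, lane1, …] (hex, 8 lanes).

  t0: 01 63 d9 7b e3 b8 93 82
  t1: 01 01 63 d9 d9 e3 7b 93
  t2: 63 01 7b 01 b8 63 82 d9
  t3: 01 63 7b 01 82 7b 7b b8

RES = [0x01, 0x63, 0x7b, 0x01, 0x82, 0x7b, 0x7b, 0xb8]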